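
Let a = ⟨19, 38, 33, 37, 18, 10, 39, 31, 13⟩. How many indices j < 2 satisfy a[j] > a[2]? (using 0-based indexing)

1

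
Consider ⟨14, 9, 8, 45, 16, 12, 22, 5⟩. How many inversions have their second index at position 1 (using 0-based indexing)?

1

The element at index 1 is 9.
Elements before it: 14
Those larger than 9: 14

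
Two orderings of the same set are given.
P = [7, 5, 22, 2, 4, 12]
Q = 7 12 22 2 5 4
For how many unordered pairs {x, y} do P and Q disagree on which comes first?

Disagreeing pairs: 6

Assign each item its position (1..6) in the first ordering, then rewrite the second ordering as that position sequence:
positions: 7→1, 5→2, 22→3, 2→4, 4→5, 12→6
second ordering as positions: [1, 6, 3, 4, 2, 5]
Discordant pairs = inversions in this position sequence.
1: 0
6: 3, 4, 2, 5 → 4
3: 2 → 1
4: 2 → 1
2: 0
5: 0
Total: 0 + 4 + 1 + 1 + 0 + 0 = 6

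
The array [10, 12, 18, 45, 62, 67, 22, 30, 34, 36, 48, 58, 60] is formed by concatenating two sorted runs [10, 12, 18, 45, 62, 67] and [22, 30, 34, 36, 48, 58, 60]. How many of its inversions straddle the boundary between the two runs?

18

For each element r of the right run, count left-run elements greater than r:
r = 22: 45, 62, 67 → 3
r = 30: 45, 62, 67 → 3
r = 34: 45, 62, 67 → 3
r = 36: 45, 62, 67 → 3
r = 48: 62, 67 → 2
r = 58: 62, 67 → 2
r = 60: 62, 67 → 2
Cross-inversions: 3 + 3 + 3 + 3 + 2 + 2 + 2 = 18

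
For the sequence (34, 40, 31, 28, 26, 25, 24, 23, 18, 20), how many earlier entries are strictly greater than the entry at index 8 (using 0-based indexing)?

8

The element at index 8 is 18.
Elements before it: 34, 40, 31, 28, 26, 25, 24, 23
Those larger than 18: 34, 40, 31, 28, 26, 25, 24, 23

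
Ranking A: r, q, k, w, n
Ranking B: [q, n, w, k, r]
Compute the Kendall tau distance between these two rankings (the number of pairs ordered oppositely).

Assign each item its position (1..5) in the first ordering, then rewrite the second ordering as that position sequence:
positions: r→1, q→2, k→3, w→4, n→5
second ordering as positions: [2, 5, 4, 3, 1]
Discordant pairs = inversions in this position sequence.
2: 1 → 1
5: 4, 3, 1 → 3
4: 3, 1 → 2
3: 1 → 1
1: 0
Total: 1 + 3 + 2 + 1 + 0 = 7

7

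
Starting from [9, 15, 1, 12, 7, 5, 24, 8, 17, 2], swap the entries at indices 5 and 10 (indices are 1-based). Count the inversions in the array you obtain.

20 inversions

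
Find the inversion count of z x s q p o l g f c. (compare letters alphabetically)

45

For each element, count later entries that are smaller:
z → x, s, q, p, o, l, g, f, c → 9
x → s, q, p, o, l, g, f, c → 8
s → q, p, o, l, g, f, c → 7
q → p, o, l, g, f, c → 6
p → o, l, g, f, c → 5
o → l, g, f, c → 4
l → g, f, c → 3
g → f, c → 2
f → c → 1
c → none → 0
Sum: 9 + 8 + 7 + 6 + 5 + 4 + 3 + 2 + 1 + 0 = 45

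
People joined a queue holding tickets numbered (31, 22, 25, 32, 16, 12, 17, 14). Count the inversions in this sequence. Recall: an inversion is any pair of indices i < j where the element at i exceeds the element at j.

21

Sweep left to right; for each value list the smaller values that follow it:
31: 6
22: 4
25: 4
32: 4
16: 2
12: 0
17: 1
14: 0
Sum: 6 + 4 + 4 + 4 + 2 + 0 + 1 + 0 = 21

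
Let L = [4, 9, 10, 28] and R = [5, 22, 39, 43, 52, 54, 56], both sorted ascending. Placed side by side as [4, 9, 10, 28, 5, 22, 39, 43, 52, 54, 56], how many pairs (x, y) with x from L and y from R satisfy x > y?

For each element r of the right run, count left-run elements greater than r:
r = 5: 9, 10, 28 → 3
r = 22: 28 → 1
r = 39: none → 0
r = 43: none → 0
r = 52: none → 0
r = 54: none → 0
r = 56: none → 0
Cross-inversions: 3 + 1 + 0 + 0 + 0 + 0 + 0 = 4

4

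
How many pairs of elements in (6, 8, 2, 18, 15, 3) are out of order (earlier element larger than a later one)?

7 inversions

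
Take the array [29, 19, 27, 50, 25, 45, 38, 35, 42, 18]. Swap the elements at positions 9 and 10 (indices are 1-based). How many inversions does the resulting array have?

Inversions: 21

Positions 9 and 10 hold 42 and 18; after swapping, the array is [29, 19, 27, 50, 25, 45, 38, 35, 18, 42].
For each element, count later entries that are smaller:
29 → 19, 27, 25, 18 → 4
19 → 18 → 1
27 → 25, 18 → 2
50 → 25, 45, 38, 35, 18, 42 → 6
25 → 18 → 1
45 → 38, 35, 18, 42 → 4
38 → 35, 18 → 2
35 → 18 → 1
18 → none → 0
42 → none → 0
Sum: 4 + 1 + 2 + 6 + 1 + 4 + 2 + 1 + 0 + 0 = 21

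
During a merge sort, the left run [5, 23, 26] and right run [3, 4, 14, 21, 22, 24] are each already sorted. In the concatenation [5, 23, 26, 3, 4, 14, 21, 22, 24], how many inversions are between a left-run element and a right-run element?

Take each right-half value and tally the left-half values above it:
r = 3: 5, 23, 26 → 3
r = 4: 5, 23, 26 → 3
r = 14: 23, 26 → 2
r = 21: 23, 26 → 2
r = 22: 23, 26 → 2
r = 24: 26 → 1
Cross-inversions: 3 + 3 + 2 + 2 + 2 + 1 = 13

There are 13 split inversions.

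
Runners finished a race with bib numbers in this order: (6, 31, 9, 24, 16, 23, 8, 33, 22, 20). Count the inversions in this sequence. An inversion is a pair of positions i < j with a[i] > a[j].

Sweep left to right; for each value list the smaller values that follow it:
6 → none → 0
31 → 9, 24, 16, 23, 8, 22, 20 → 7
9 → 8 → 1
24 → 16, 23, 8, 22, 20 → 5
16 → 8 → 1
23 → 8, 22, 20 → 3
8 → none → 0
33 → 22, 20 → 2
22 → 20 → 1
20 → none → 0
Sum: 0 + 7 + 1 + 5 + 1 + 3 + 0 + 2 + 1 + 0 = 20

20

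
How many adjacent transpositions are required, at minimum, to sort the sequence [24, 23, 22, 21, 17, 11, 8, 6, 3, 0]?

45

Minimum adjacent swaps = number of inversions (each swap of adjacent out-of-order elements removes one inversion and no swap can remove more).
Count inversions — for each element, later elements that are smaller:
24: 23, 22, 21, 17, 11, 8, 6, 3, 0 → 9
23: 22, 21, 17, 11, 8, 6, 3, 0 → 8
22: 21, 17, 11, 8, 6, 3, 0 → 7
21: 17, 11, 8, 6, 3, 0 → 6
17: 11, 8, 6, 3, 0 → 5
11: 8, 6, 3, 0 → 4
8: 6, 3, 0 → 3
6: 3, 0 → 2
3: 0 → 1
0: none → 0
Total inversions: 9 + 8 + 7 + 6 + 5 + 4 + 3 + 2 + 1 + 0 = 45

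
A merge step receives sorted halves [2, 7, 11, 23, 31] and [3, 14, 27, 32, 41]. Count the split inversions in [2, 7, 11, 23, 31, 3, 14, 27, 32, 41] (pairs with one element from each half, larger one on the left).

For each element r of the right run, count left-run elements greater than r:
r = 3: 7, 11, 23, 31 → 4
r = 14: 23, 31 → 2
r = 27: 31 → 1
r = 32: none → 0
r = 41: none → 0
Cross-inversions: 4 + 2 + 1 + 0 + 0 = 7

7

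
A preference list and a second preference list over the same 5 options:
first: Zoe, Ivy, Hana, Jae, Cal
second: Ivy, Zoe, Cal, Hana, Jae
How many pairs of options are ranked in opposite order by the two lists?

Pairs: 3

Assign each item its position (1..5) in the first ordering, then rewrite the second ordering as that position sequence:
positions: Zoe→1, Ivy→2, Hana→3, Jae→4, Cal→5
second ordering as positions: [2, 1, 5, 3, 4]
Discordant pairs = inversions in this position sequence.
2: 1 → 1
1: 0
5: 3, 4 → 2
3: 0
4: 0
Total: 1 + 0 + 2 + 0 + 0 = 3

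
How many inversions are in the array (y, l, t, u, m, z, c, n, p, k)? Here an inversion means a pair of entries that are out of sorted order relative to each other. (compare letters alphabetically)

28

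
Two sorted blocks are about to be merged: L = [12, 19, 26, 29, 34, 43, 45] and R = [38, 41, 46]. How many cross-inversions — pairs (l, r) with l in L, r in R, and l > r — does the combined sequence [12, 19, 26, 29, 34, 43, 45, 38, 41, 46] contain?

4 split inversions

Count, for every r in R, how many entries of L exceed r:
r = 38: 43, 45 → 2
r = 41: 43, 45 → 2
r = 46: none → 0
Cross-inversions: 2 + 2 + 0 = 4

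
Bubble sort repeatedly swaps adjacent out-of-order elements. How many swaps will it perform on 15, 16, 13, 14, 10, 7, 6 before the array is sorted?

19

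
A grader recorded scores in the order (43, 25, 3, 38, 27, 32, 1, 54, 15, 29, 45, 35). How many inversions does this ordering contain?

29 out-of-order pairs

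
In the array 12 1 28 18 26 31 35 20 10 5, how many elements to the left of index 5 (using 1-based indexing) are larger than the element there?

1

The element at index 5 is 26.
Elements before it: 12, 1, 28, 18
Those larger than 26: 28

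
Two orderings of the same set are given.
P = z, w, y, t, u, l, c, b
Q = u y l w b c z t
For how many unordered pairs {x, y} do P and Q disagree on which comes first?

15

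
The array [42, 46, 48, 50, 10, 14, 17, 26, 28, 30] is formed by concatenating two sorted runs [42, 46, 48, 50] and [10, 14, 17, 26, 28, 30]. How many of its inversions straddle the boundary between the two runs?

Count, for every r in R, how many entries of L exceed r:
r = 10: 42, 46, 48, 50 → 4
r = 14: 42, 46, 48, 50 → 4
r = 17: 42, 46, 48, 50 → 4
r = 26: 42, 46, 48, 50 → 4
r = 28: 42, 46, 48, 50 → 4
r = 30: 42, 46, 48, 50 → 4
Cross-inversions: 4 + 4 + 4 + 4 + 4 + 4 = 24

Split inversions: 24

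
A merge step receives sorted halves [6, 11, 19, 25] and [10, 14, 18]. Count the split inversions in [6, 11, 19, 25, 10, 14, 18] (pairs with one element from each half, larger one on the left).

7

For each element r of the right run, count left-run elements greater than r:
r = 10: 11, 19, 25 → 3
r = 14: 19, 25 → 2
r = 18: 19, 25 → 2
Cross-inversions: 3 + 2 + 2 = 7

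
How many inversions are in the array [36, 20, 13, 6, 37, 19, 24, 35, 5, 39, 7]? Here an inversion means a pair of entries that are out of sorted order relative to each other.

For each element, count later entries that are smaller:
36 → 20, 13, 6, 19, 24, 35, 5, 7 → 8
20 → 13, 6, 19, 5, 7 → 5
13 → 6, 5, 7 → 3
6 → 5 → 1
37 → 19, 24, 35, 5, 7 → 5
19 → 5, 7 → 2
24 → 5, 7 → 2
35 → 5, 7 → 2
5 → none → 0
39 → 7 → 1
7 → none → 0
Sum: 8 + 5 + 3 + 1 + 5 + 2 + 2 + 2 + 0 + 1 + 0 = 29

29 out-of-order pairs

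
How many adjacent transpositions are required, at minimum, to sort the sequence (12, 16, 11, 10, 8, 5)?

The minimum number of adjacent swaps to sort an array equals its inversion count, since every such swap removes exactly one inversion.
Count inversions — for each element, later elements that are smaller:
12: 11, 10, 8, 5 → 4
16: 11, 10, 8, 5 → 4
11: 10, 8, 5 → 3
10: 8, 5 → 2
8: 5 → 1
5: none → 0
Total inversions: 4 + 4 + 3 + 2 + 1 + 0 = 14

14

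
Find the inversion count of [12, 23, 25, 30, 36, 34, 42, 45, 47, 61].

Element-by-element contributions:
12 → none → 0
23 → none → 0
25 → none → 0
30 → none → 0
36 → 34 → 1
34 → none → 0
42 → none → 0
45 → none → 0
47 → none → 0
61 → none → 0
Sum: 0 + 0 + 0 + 0 + 1 + 0 + 0 + 0 + 0 + 0 = 1

1 inversion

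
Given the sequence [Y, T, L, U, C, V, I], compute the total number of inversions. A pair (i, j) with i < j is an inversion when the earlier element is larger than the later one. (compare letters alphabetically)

Element-by-element contributions:
Y → T, L, U, C, V, I → 6
T → L, C, I → 3
L → C, I → 2
U → C, I → 2
C → none → 0
V → I → 1
I → none → 0
Sum: 6 + 3 + 2 + 2 + 0 + 1 + 0 = 14

14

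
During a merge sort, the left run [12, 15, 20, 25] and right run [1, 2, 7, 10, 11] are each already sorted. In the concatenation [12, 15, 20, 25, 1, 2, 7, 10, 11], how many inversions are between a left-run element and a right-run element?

Take each right-half value and tally the left-half values above it:
r = 1: 12, 15, 20, 25 → 4
r = 2: 12, 15, 20, 25 → 4
r = 7: 12, 15, 20, 25 → 4
r = 10: 12, 15, 20, 25 → 4
r = 11: 12, 15, 20, 25 → 4
Cross-inversions: 4 + 4 + 4 + 4 + 4 = 20

20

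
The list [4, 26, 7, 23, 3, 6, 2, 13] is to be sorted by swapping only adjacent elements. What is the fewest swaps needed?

17 adjacent swaps

The minimum number of adjacent swaps to sort an array equals its inversion count, since every such swap removes exactly one inversion.
Count inversions — for each element, later elements that are smaller:
4: 3, 2 → 2
26: 7, 23, 3, 6, 2, 13 → 6
7: 3, 6, 2 → 3
23: 3, 6, 2, 13 → 4
3: 2 → 1
6: 2 → 1
2: none → 0
13: none → 0
Total inversions: 2 + 6 + 3 + 4 + 1 + 1 + 0 + 0 = 17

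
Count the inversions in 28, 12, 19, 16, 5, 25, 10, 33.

Element-by-element contributions:
28 → 12, 19, 16, 5, 25, 10 → 6
12 → 5, 10 → 2
19 → 16, 5, 10 → 3
16 → 5, 10 → 2
5 → none → 0
25 → 10 → 1
10 → none → 0
33 → none → 0
Sum: 6 + 2 + 3 + 2 + 0 + 1 + 0 + 0 = 14

14 inversions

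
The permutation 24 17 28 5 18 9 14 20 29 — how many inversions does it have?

16 out-of-order pairs

For each element, count later entries that are smaller:
24: 6
17: 3
28: 5
5: 0
18: 2
9: 0
14: 0
20: 0
29: 0
Sum: 6 + 3 + 5 + 0 + 2 + 0 + 0 + 0 + 0 = 16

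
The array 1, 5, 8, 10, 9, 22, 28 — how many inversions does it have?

1 out-of-order pair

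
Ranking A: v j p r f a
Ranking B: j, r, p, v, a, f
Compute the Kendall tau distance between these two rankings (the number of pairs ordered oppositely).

Assign each item its position (1..6) in the first ordering, then rewrite the second ordering as that position sequence:
positions: v→1, j→2, p→3, r→4, f→5, a→6
second ordering as positions: [2, 4, 3, 1, 6, 5]
Discordant pairs = inversions in this position sequence.
2: 1 → 1
4: 3, 1 → 2
3: 1 → 1
1: 0
6: 5 → 1
5: 0
Total: 1 + 2 + 1 + 0 + 1 + 0 = 5

5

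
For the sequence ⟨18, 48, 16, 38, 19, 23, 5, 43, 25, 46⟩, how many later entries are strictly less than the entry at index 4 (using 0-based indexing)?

1

The element at index 4 is 19.
Elements after it: 23, 5, 43, 25, 46
Those smaller than 19: 5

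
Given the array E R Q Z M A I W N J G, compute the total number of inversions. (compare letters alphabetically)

Element-by-element contributions:
E: 1
R: 7
Q: 6
Z: 7
M: 4
A: 0
I: 1
W: 3
N: 2
J: 1
G: 0
Sum: 1 + 7 + 6 + 7 + 4 + 0 + 1 + 3 + 2 + 1 + 0 = 32

32 inversions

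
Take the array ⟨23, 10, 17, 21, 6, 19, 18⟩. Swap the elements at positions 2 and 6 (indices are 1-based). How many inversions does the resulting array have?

15 inversions

Positions 2 and 6 hold 10 and 19; after swapping, the array is [23, 19, 17, 21, 6, 10, 18].
For each element, count later entries that are smaller:
23 → 19, 17, 21, 6, 10, 18 → 6
19 → 17, 6, 10, 18 → 4
17 → 6, 10 → 2
21 → 6, 10, 18 → 3
6 → none → 0
10 → none → 0
18 → none → 0
Sum: 6 + 4 + 2 + 3 + 0 + 0 + 0 = 15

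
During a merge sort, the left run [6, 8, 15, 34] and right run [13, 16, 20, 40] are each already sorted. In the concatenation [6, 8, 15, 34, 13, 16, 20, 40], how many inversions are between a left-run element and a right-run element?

4 split inversions

Count, for every r in R, how many entries of L exceed r:
r = 13: 15, 34 → 2
r = 16: 34 → 1
r = 20: 34 → 1
r = 40: none → 0
Cross-inversions: 2 + 1 + 1 + 0 = 4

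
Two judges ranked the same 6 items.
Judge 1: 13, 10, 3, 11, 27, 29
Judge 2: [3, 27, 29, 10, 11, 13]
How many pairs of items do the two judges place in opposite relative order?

10 discordant pairs

Assign each item its position (1..6) in the first ordering, then rewrite the second ordering as that position sequence:
positions: 13→1, 10→2, 3→3, 11→4, 27→5, 29→6
second ordering as positions: [3, 5, 6, 2, 4, 1]
Discordant pairs = inversions in this position sequence.
3: 2, 1 → 2
5: 2, 4, 1 → 3
6: 2, 4, 1 → 3
2: 1 → 1
4: 1 → 1
1: 0
Total: 2 + 3 + 3 + 1 + 1 + 0 = 10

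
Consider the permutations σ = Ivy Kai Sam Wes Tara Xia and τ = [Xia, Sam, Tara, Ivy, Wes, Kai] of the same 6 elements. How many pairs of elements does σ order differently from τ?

Assign each item its position (1..6) in the first ordering, then rewrite the second ordering as that position sequence:
positions: Ivy→1, Kai→2, Sam→3, Wes→4, Tara→5, Xia→6
second ordering as positions: [6, 3, 5, 1, 4, 2]
Discordant pairs = inversions in this position sequence.
6: 3, 5, 1, 4, 2 → 5
3: 1, 2 → 2
5: 1, 4, 2 → 3
1: 0
4: 2 → 1
2: 0
Total: 5 + 2 + 3 + 0 + 1 + 0 = 11

11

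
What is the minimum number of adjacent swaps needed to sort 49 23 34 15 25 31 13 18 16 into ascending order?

26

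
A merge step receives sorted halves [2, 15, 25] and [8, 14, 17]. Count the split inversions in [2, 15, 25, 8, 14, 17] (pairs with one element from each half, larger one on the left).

Count, for every r in R, how many entries of L exceed r:
r = 8: 15, 25 → 2
r = 14: 15, 25 → 2
r = 17: 25 → 1
Cross-inversions: 2 + 2 + 1 = 5

5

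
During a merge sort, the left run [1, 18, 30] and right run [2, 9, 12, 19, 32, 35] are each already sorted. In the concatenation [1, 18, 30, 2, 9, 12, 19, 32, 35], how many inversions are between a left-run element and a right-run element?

7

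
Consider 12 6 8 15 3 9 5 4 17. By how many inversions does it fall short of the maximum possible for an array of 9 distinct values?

Maximum inversions for 9 distinct elements is C(9, 2) = 9·8/2 = 36.
Current inversions — for each element, count later smaller elements:
12: 6
6: 3
8: 3
15: 4
3: 0
9: 2
5: 1
4: 0
17: 0
Current total: 6 + 3 + 3 + 4 + 0 + 2 + 1 + 0 + 0 = 19
Shortfall: 36 − 19 = 17

17 inversions short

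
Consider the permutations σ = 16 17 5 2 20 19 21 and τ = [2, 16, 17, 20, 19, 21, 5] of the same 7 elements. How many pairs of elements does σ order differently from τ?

Assign each item its position (1..7) in the first ordering, then rewrite the second ordering as that position sequence:
positions: 16→1, 17→2, 5→3, 2→4, 20→5, 19→6, 21→7
second ordering as positions: [4, 1, 2, 5, 6, 7, 3]
Discordant pairs = inversions in this position sequence.
4: 1, 2, 3 → 3
1: 0
2: 0
5: 3 → 1
6: 3 → 1
7: 3 → 1
3: 0
Total: 3 + 0 + 0 + 1 + 1 + 1 + 0 = 6

There are 6 discordant pairs.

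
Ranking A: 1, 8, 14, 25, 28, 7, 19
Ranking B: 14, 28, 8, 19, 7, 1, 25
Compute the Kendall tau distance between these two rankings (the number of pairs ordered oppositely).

11 discordant pairs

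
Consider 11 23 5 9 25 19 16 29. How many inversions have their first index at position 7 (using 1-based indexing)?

The element at index 7 is 16.
Elements after it: 29
None of them are smaller than 16.

0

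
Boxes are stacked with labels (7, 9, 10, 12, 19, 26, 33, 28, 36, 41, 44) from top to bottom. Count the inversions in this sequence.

1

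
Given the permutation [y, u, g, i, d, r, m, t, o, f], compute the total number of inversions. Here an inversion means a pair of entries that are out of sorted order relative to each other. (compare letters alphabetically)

28 out-of-order pairs

For each element, count later entries that are smaller:
y: 9
u: 8
g: 2
i: 2
d: 0
r: 3
m: 1
t: 2
o: 1
f: 0
Sum: 9 + 8 + 2 + 2 + 0 + 3 + 1 + 2 + 1 + 0 = 28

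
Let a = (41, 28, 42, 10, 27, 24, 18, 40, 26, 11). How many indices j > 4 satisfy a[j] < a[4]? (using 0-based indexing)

4 such elements

The element at index 4 is 27.
Elements after it: 24, 18, 40, 26, 11
Those smaller than 27: 24, 18, 26, 11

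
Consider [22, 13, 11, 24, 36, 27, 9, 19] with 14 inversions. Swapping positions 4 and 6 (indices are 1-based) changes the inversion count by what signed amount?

+1

Positions 4 and 6 hold 24 and 27; after swapping, the array is [22, 13, 11, 27, 36, 24, 9, 19].
Sweep left to right; for each value list the smaller values that follow it:
22 → 13, 11, 9, 19 → 4
13 → 11, 9 → 2
11 → 9 → 1
27 → 24, 9, 19 → 3
36 → 24, 9, 19 → 3
24 → 9, 19 → 2
9 → none → 0
19 → none → 0
Sum: 4 + 2 + 1 + 3 + 3 + 2 + 0 + 0 = 15
Change: 15 − 14 = +1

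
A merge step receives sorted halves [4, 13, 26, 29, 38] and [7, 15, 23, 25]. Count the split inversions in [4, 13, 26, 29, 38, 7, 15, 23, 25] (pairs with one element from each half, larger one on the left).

13

For each element r of the right run, count left-run elements greater than r:
r = 7: 13, 26, 29, 38 → 4
r = 15: 26, 29, 38 → 3
r = 23: 26, 29, 38 → 3
r = 25: 26, 29, 38 → 3
Cross-inversions: 4 + 3 + 3 + 3 = 13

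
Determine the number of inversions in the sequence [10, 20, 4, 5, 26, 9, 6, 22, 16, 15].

There are 19 out-of-order pairs.

Count, for each position, how many later elements it exceeds:
10 → 4, 5, 9, 6 → 4
20 → 4, 5, 9, 6, 16, 15 → 6
4 → none → 0
5 → none → 0
26 → 9, 6, 22, 16, 15 → 5
9 → 6 → 1
6 → none → 0
22 → 16, 15 → 2
16 → 15 → 1
15 → none → 0
Sum: 4 + 6 + 0 + 0 + 5 + 1 + 0 + 2 + 1 + 0 = 19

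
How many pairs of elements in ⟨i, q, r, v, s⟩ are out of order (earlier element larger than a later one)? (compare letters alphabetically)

1 inversion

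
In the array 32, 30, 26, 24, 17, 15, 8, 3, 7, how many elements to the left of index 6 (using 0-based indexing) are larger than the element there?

The element at index 6 is 8.
Elements before it: 32, 30, 26, 24, 17, 15
Those larger than 8: 32, 30, 26, 24, 17, 15

6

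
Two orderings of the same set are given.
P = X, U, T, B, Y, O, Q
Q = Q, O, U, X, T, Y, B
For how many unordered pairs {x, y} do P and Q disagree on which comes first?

13

Assign each item its position (1..7) in the first ordering, then rewrite the second ordering as that position sequence:
positions: X→1, U→2, T→3, B→4, Y→5, O→6, Q→7
second ordering as positions: [7, 6, 2, 1, 3, 5, 4]
Discordant pairs = inversions in this position sequence.
7: 6, 2, 1, 3, 5, 4 → 6
6: 2, 1, 3, 5, 4 → 5
2: 1 → 1
1: 0
3: 0
5: 4 → 1
4: 0
Total: 6 + 5 + 1 + 0 + 0 + 1 + 0 = 13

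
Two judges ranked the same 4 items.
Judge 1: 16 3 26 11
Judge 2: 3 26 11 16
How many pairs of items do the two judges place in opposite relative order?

3

Assign each item its position (1..4) in the first ordering, then rewrite the second ordering as that position sequence:
positions: 16→1, 3→2, 26→3, 11→4
second ordering as positions: [2, 3, 4, 1]
Discordant pairs = inversions in this position sequence.
2: 1 → 1
3: 1 → 1
4: 1 → 1
1: 0
Total: 1 + 1 + 1 + 0 = 3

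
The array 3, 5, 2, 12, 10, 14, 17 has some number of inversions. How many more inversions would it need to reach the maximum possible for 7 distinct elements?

Maximum inversions for 7 distinct elements is C(7, 2) = 7·6/2 = 21.
Current inversions — for each element, count later smaller elements:
3: 1
5: 1
2: 0
12: 1
10: 0
14: 0
17: 0
Current total: 1 + 1 + 0 + 1 + 0 + 0 + 0 = 3
Shortfall: 21 − 3 = 18

18 inversions short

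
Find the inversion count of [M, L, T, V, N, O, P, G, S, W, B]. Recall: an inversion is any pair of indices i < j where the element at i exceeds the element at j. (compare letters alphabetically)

There are 26 out-of-order pairs.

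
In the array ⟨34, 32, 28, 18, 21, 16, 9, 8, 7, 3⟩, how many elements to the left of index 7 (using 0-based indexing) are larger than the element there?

7

The element at index 7 is 8.
Elements before it: 34, 32, 28, 18, 21, 16, 9
Those larger than 8: 34, 32, 28, 18, 21, 16, 9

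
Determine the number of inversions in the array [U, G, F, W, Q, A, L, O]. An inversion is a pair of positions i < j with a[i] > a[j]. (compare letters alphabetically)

Element-by-element contributions:
U: 6
G: 2
F: 1
W: 4
Q: 3
A: 0
L: 0
O: 0
Sum: 6 + 2 + 1 + 4 + 3 + 0 + 0 + 0 = 16

Inversions: 16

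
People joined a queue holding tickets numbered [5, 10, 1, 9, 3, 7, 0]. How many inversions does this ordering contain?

Element-by-element contributions:
5 → 1, 3, 0 → 3
10 → 1, 9, 3, 7, 0 → 5
1 → 0 → 1
9 → 3, 7, 0 → 3
3 → 0 → 1
7 → 0 → 1
0 → none → 0
Sum: 3 + 5 + 1 + 3 + 1 + 1 + 0 = 14

14 inversions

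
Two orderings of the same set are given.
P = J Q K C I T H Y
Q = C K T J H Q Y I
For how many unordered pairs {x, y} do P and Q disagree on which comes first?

11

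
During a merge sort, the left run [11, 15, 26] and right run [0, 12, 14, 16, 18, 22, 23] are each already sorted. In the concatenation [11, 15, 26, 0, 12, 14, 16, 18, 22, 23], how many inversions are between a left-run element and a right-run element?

Take each right-half value and tally the left-half values above it:
r = 0: 11, 15, 26 → 3
r = 12: 15, 26 → 2
r = 14: 15, 26 → 2
r = 16: 26 → 1
r = 18: 26 → 1
r = 22: 26 → 1
r = 23: 26 → 1
Cross-inversions: 3 + 2 + 2 + 1 + 1 + 1 + 1 = 11

11 split inversions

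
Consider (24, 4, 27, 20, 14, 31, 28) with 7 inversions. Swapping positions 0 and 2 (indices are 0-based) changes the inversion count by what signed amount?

Positions 0 and 2 hold 24 and 27; after swapping, the array is [27, 4, 24, 20, 14, 31, 28].
Count, for each position, how many later elements it exceeds:
27 → 4, 24, 20, 14 → 4
4 → none → 0
24 → 20, 14 → 2
20 → 14 → 1
14 → none → 0
31 → 28 → 1
28 → none → 0
Sum: 4 + 0 + 2 + 1 + 0 + 1 + 0 = 8
Change: 8 − 7 = +1

+1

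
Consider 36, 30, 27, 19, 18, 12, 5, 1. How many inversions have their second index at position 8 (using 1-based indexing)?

The element at index 8 is 1.
Elements before it: 36, 30, 27, 19, 18, 12, 5
Those larger than 1: 36, 30, 27, 19, 18, 12, 5

7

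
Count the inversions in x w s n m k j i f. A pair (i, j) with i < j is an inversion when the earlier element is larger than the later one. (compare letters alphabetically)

There are 36 out-of-order pairs.

Element-by-element contributions:
x → w, s, n, m, k, j, i, f → 8
w → s, n, m, k, j, i, f → 7
s → n, m, k, j, i, f → 6
n → m, k, j, i, f → 5
m → k, j, i, f → 4
k → j, i, f → 3
j → i, f → 2
i → f → 1
f → none → 0
Sum: 8 + 7 + 6 + 5 + 4 + 3 + 2 + 1 + 0 = 36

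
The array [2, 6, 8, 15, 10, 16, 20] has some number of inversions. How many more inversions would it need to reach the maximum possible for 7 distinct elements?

Maximum inversions for 7 distinct elements is C(7, 2) = 7·6/2 = 21.
Current inversions — for each element, count later smaller elements:
2: 0
6: 0
8: 0
15: 1
10: 0
16: 0
20: 0
Current total: 0 + 0 + 0 + 1 + 0 + 0 + 0 = 1
Shortfall: 21 − 1 = 20

20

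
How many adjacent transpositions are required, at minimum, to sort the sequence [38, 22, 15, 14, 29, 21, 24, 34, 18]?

The minimum number of adjacent swaps to sort an array equals its inversion count, since every such swap removes exactly one inversion.
Count inversions — for each element, later elements that are smaller:
38: 22, 15, 14, 29, 21, 24, 34, 18 → 8
22: 15, 14, 21, 18 → 4
15: 14 → 1
14: none → 0
29: 21, 24, 18 → 3
21: 18 → 1
24: 18 → 1
34: 18 → 1
18: none → 0
Total inversions: 8 + 4 + 1 + 0 + 3 + 1 + 1 + 1 + 0 = 19

19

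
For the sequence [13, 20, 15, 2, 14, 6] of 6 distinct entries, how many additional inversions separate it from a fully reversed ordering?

5 inversions short

Maximum inversions for 6 distinct elements is C(6, 2) = 6·5/2 = 15.
Current inversions — for each element, count later smaller elements:
13: 2
20: 4
15: 3
2: 0
14: 1
6: 0
Current total: 2 + 4 + 3 + 0 + 1 + 0 = 10
Shortfall: 15 − 10 = 5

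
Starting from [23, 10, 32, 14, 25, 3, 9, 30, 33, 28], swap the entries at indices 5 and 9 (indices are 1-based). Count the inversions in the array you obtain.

21 inversions

Positions 5 and 9 hold 25 and 33; after swapping, the array is [23, 10, 32, 14, 33, 3, 9, 30, 25, 28].
Sweep left to right; for each value list the smaller values that follow it:
23: 4
10: 2
32: 6
14: 2
33: 5
3: 0
9: 0
30: 2
25: 0
28: 0
Sum: 4 + 2 + 6 + 2 + 5 + 0 + 0 + 2 + 0 + 0 = 21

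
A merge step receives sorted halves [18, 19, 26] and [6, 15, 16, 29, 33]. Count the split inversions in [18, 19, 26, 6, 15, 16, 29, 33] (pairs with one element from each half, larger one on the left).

9 cross-inversions

Take each right-half value and tally the left-half values above it:
r = 6: 18, 19, 26 → 3
r = 15: 18, 19, 26 → 3
r = 16: 18, 19, 26 → 3
r = 29: none → 0
r = 33: none → 0
Cross-inversions: 3 + 3 + 3 + 0 + 0 = 9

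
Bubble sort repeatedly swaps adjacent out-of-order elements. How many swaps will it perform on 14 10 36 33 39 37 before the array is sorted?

3 adjacent swaps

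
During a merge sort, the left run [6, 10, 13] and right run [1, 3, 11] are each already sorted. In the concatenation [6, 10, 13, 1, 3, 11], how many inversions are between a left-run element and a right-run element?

Count, for every r in R, how many entries of L exceed r:
r = 1: 6, 10, 13 → 3
r = 3: 6, 10, 13 → 3
r = 11: 13 → 1
Cross-inversions: 3 + 3 + 1 = 7

7 cross-inversions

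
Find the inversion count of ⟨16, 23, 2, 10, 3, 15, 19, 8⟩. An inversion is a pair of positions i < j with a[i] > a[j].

For each element, count later entries that are smaller:
16 → 2, 10, 3, 15, 8 → 5
23 → 2, 10, 3, 15, 19, 8 → 6
2 → none → 0
10 → 3, 8 → 2
3 → none → 0
15 → 8 → 1
19 → 8 → 1
8 → none → 0
Sum: 5 + 6 + 0 + 2 + 0 + 1 + 1 + 0 = 15

15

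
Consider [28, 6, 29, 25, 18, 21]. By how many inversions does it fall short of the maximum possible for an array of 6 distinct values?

6 inversions short

Maximum inversions for 6 distinct elements is C(6, 2) = 6·5/2 = 15.
Current inversions — for each element, count later smaller elements:
28: 4
6: 0
29: 3
25: 2
18: 0
21: 0
Current total: 4 + 0 + 3 + 2 + 0 + 0 = 9
Shortfall: 15 − 9 = 6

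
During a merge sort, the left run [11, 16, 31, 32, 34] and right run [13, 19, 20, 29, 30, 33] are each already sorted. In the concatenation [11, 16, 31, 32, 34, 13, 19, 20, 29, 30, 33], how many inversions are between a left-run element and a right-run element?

17 cross-inversions

Count, for every r in R, how many entries of L exceed r:
r = 13: 16, 31, 32, 34 → 4
r = 19: 31, 32, 34 → 3
r = 20: 31, 32, 34 → 3
r = 29: 31, 32, 34 → 3
r = 30: 31, 32, 34 → 3
r = 33: 34 → 1
Cross-inversions: 4 + 3 + 3 + 3 + 3 + 1 = 17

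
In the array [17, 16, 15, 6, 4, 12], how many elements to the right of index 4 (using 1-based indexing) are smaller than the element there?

1 such element

The element at index 4 is 6.
Elements after it: 4, 12
Those smaller than 6: 4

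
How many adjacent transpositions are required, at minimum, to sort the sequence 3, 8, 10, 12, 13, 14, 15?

Swaps: 0

The minimum number of adjacent swaps to sort an array equals its inversion count, since every such swap removes exactly one inversion.
Count inversions — for each element, later elements that are smaller:
3: none → 0
8: none → 0
10: none → 0
12: none → 0
13: none → 0
14: none → 0
15: none → 0
Total inversions: 0 + 0 + 0 + 0 + 0 + 0 + 0 = 0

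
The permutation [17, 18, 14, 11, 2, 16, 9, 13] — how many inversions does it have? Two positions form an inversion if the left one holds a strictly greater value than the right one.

For each element, count later entries that are smaller:
17: 6
18: 6
14: 4
11: 2
2: 0
16: 2
9: 0
13: 0
Sum: 6 + 6 + 4 + 2 + 0 + 2 + 0 + 0 = 20

20 inversions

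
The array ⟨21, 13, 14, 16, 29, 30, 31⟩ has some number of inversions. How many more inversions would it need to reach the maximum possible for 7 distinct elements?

18 inversions short

Maximum inversions for 7 distinct elements is C(7, 2) = 7·6/2 = 21.
Current inversions — for each element, count later smaller elements:
21: 3
13: 0
14: 0
16: 0
29: 0
30: 0
31: 0
Current total: 3 + 0 + 0 + 0 + 0 + 0 + 0 = 3
Shortfall: 21 − 3 = 18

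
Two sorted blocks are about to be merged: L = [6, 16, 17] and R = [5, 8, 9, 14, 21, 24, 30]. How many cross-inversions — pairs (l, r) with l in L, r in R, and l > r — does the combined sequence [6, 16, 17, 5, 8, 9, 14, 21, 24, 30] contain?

9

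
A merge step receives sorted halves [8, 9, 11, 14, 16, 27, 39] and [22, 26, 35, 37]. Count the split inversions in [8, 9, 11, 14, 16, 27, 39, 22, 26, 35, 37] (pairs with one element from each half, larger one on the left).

There are 6 cross-inversions.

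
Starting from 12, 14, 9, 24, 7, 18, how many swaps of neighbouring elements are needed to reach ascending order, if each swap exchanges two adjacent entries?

7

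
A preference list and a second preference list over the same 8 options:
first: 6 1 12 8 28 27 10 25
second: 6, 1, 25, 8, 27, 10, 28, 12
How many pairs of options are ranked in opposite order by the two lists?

Assign each item its position (1..8) in the first ordering, then rewrite the second ordering as that position sequence:
positions: 6→1, 1→2, 12→3, 8→4, 28→5, 27→6, 10→7, 25→8
second ordering as positions: [1, 2, 8, 4, 6, 7, 5, 3]
Discordant pairs = inversions in this position sequence.
1: 0
2: 0
8: 4, 6, 7, 5, 3 → 5
4: 3 → 1
6: 5, 3 → 2
7: 5, 3 → 2
5: 3 → 1
3: 0
Total: 0 + 0 + 5 + 1 + 2 + 2 + 1 + 0 = 11

11 pairs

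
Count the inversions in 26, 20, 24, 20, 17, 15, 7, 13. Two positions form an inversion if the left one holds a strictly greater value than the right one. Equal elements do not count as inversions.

25 inversions

For each element, count later entries that are smaller:
26: 7
20: 4
24: 5
20: 4
17: 3
15: 2
7: 0
13: 0
Sum: 7 + 4 + 5 + 4 + 3 + 2 + 0 + 0 = 25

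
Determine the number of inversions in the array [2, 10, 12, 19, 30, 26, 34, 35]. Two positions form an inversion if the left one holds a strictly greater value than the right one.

1 out-of-order pair

Sweep left to right; for each value list the smaller values that follow it:
2: 0
10: 0
12: 0
19: 0
30: 1
26: 0
34: 0
35: 0
Sum: 0 + 0 + 0 + 0 + 1 + 0 + 0 + 0 = 1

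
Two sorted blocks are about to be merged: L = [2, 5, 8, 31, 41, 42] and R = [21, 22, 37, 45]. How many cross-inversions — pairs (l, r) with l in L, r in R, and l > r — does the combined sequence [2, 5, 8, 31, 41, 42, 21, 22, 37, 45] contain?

8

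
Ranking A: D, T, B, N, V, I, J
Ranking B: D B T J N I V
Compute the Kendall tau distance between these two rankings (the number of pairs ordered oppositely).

Assign each item its position (1..7) in the first ordering, then rewrite the second ordering as that position sequence:
positions: D→1, T→2, B→3, N→4, V→5, I→6, J→7
second ordering as positions: [1, 3, 2, 7, 4, 6, 5]
Discordant pairs = inversions in this position sequence.
1: 0
3: 2 → 1
2: 0
7: 4, 6, 5 → 3
4: 0
6: 5 → 1
5: 0
Total: 0 + 1 + 0 + 3 + 0 + 1 + 0 = 5

5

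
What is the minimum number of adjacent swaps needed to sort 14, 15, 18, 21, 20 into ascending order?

Minimum adjacent swaps = number of inversions (each swap of adjacent out-of-order elements removes one inversion and no swap can remove more).
Count inversions — for each element, later elements that are smaller:
14: none → 0
15: none → 0
18: none → 0
21: 20 → 1
20: none → 0
Total inversions: 0 + 0 + 0 + 1 + 0 = 1

1 swap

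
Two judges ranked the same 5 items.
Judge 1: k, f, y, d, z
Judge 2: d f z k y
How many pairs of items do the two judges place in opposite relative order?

Assign each item its position (1..5) in the first ordering, then rewrite the second ordering as that position sequence:
positions: k→1, f→2, y→3, d→4, z→5
second ordering as positions: [4, 2, 5, 1, 3]
Discordant pairs = inversions in this position sequence.
4: 2, 1, 3 → 3
2: 1 → 1
5: 1, 3 → 2
1: 0
3: 0
Total: 3 + 1 + 2 + 0 + 0 = 6

6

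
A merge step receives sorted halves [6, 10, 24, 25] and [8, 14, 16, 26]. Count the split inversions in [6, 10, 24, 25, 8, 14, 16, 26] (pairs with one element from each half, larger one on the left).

For each element r of the right run, count left-run elements greater than r:
r = 8: 10, 24, 25 → 3
r = 14: 24, 25 → 2
r = 16: 24, 25 → 2
r = 26: none → 0
Cross-inversions: 3 + 2 + 2 + 0 = 7

There are 7 split inversions.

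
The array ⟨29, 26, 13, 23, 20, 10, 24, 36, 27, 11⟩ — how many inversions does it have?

25 inversions

For each element, count later entries that are smaller:
29: 8
26: 6
13: 2
23: 3
20: 2
10: 0
24: 1
36: 2
27: 1
11: 0
Sum: 8 + 6 + 2 + 3 + 2 + 0 + 1 + 2 + 1 + 0 = 25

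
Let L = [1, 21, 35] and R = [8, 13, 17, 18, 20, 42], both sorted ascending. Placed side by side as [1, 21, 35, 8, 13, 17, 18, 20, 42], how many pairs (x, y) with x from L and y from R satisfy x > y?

10 cross-inversions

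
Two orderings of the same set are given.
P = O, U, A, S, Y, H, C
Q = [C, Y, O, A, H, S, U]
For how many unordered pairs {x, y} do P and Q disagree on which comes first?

Assign each item its position (1..7) in the first ordering, then rewrite the second ordering as that position sequence:
positions: O→1, U→2, A→3, S→4, Y→5, H→6, C→7
second ordering as positions: [7, 5, 1, 3, 6, 4, 2]
Discordant pairs = inversions in this position sequence.
7: 5, 1, 3, 6, 4, 2 → 6
5: 1, 3, 4, 2 → 4
1: 0
3: 2 → 1
6: 4, 2 → 2
4: 2 → 1
2: 0
Total: 6 + 4 + 0 + 1 + 2 + 1 + 0 = 14

Disagreeing pairs: 14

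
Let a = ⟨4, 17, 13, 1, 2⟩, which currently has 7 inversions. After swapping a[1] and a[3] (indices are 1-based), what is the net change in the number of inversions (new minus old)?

+1

Positions 1 and 3 hold 4 and 13; after swapping, the array is [13, 17, 4, 1, 2].
Sweep left to right; for each value list the smaller values that follow it:
13 → 4, 1, 2 → 3
17 → 4, 1, 2 → 3
4 → 1, 2 → 2
1 → none → 0
2 → none → 0
Sum: 3 + 3 + 2 + 0 + 0 = 8
Change: 8 − 7 = +1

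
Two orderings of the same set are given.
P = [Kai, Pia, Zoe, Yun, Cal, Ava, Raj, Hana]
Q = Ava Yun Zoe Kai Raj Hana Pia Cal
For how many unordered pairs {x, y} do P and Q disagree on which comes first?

Assign each item its position (1..8) in the first ordering, then rewrite the second ordering as that position sequence:
positions: Kai→1, Pia→2, Zoe→3, Yun→4, Cal→5, Ava→6, Raj→7, Hana→8
second ordering as positions: [6, 4, 3, 1, 7, 8, 2, 5]
Discordant pairs = inversions in this position sequence.
6: 4, 3, 1, 2, 5 → 5
4: 3, 1, 2 → 3
3: 1, 2 → 2
1: 0
7: 2, 5 → 2
8: 2, 5 → 2
2: 0
5: 0
Total: 5 + 3 + 2 + 0 + 2 + 2 + 0 + 0 = 14

14 disagreeing pairs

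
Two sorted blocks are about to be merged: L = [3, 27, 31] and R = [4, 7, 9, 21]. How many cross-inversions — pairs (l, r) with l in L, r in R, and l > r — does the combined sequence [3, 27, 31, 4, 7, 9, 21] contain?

Count, for every r in R, how many entries of L exceed r:
r = 4: 27, 31 → 2
r = 7: 27, 31 → 2
r = 9: 27, 31 → 2
r = 21: 27, 31 → 2
Cross-inversions: 2 + 2 + 2 + 2 = 8

8 split inversions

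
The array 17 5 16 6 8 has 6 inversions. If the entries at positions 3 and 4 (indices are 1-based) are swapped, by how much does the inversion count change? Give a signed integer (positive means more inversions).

Positions 3 and 4 hold 16 and 6; after swapping, the array is [17, 5, 6, 16, 8].
Sweep left to right; for each value list the smaller values that follow it:
17: 4
5: 0
6: 0
16: 1
8: 0
Sum: 4 + 0 + 0 + 1 + 0 = 5
Change: 5 − 6 = -1

-1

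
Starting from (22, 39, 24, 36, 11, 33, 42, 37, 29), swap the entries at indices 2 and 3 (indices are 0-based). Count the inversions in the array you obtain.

16

Positions 2 and 3 hold 24 and 36; after swapping, the array is [22, 39, 36, 24, 11, 33, 42, 37, 29].
Element-by-element contributions:
22 → 11 → 1
39 → 36, 24, 11, 33, 37, 29 → 6
36 → 24, 11, 33, 29 → 4
24 → 11 → 1
11 → none → 0
33 → 29 → 1
42 → 37, 29 → 2
37 → 29 → 1
29 → none → 0
Sum: 1 + 6 + 4 + 1 + 0 + 1 + 2 + 1 + 0 = 16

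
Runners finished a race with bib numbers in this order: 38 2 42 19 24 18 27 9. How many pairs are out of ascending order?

17

Sweep left to right; for each value list the smaller values that follow it:
38 → 2, 19, 24, 18, 27, 9 → 6
2 → none → 0
42 → 19, 24, 18, 27, 9 → 5
19 → 18, 9 → 2
24 → 18, 9 → 2
18 → 9 → 1
27 → 9 → 1
9 → none → 0
Sum: 6 + 0 + 5 + 2 + 2 + 1 + 1 + 0 = 17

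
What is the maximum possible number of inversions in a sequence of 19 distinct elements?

171 inversions

A reversed (strictly descending) arrangement makes every pair an inversion, giving C(19, 2) inversions.
C(19, 2) = 19·18/2 = 171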